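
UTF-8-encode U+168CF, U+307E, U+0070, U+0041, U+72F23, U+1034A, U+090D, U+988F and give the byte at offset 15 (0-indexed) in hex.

U+168CF → 4-byte form F0 96 A3 8F at offsets 0–3.
U+307E → 3-byte form E3 81 BE at offsets 4–6.
U+0070 → 1-byte form 70 at offsets 7–7.
U+0041 → 1-byte form 41 at offsets 8–8.
U+72F23 → 4-byte form F1 B2 BC A3 at offsets 9–12.
U+1034A → 4-byte form F0 90 8D 8A at offsets 13–16.
Offset 15 falls in char 6's range; it's byte 3 of F0 90 8D 8A = 0x8D.

0x8D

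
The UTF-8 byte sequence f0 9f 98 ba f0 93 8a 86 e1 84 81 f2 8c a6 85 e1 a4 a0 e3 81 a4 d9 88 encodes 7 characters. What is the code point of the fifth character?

Offset 0: leading byte 0xF0 = 11110000 → 4-byte char #1 = F0 9F 98 BA.
Offset 4: leading byte 0xF0 = 11110000 → 4-byte char #2 = F0 93 8A 86.
Offset 8: leading byte 0xE1 = 11100001 → 3-byte char #3 = E1 84 81.
Offset 11: leading byte 0xF2 = 11110010 → 4-byte char #4 = F2 8C A6 85.
Offset 15: leading byte 0xE1 = 11100001 → 3-byte char #5 = E1 A4 A0.
Leading byte 0xE1 = 11100001 matches 1110xxxx → 3-byte sequence.
Byte 1: 0xE1 = 11100001, payload 0001 (4 bits).
Byte 2: 0xA4 = 10100100 (10xxxxxx ✓), payload 100100.
Byte 3: 0xA0 = 10100000 (10xxxxxx ✓), payload 100000.
Concatenate: 0001100100100000 = 0x1920 (16 bits → U+1920).

U+1920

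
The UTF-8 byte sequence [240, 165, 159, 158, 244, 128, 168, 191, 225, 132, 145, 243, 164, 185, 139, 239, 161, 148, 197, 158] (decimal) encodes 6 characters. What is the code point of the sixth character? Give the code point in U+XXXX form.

Offset 0: leading byte 0xF0 = 11110000 → 4-byte char #1 = F0 A5 9F 9E.
Offset 4: leading byte 0xF4 = 11110100 → 4-byte char #2 = F4 80 A8 BF.
Offset 8: leading byte 0xE1 = 11100001 → 3-byte char #3 = E1 84 91.
Offset 11: leading byte 0xF3 = 11110011 → 4-byte char #4 = F3 A4 B9 8B.
Offset 15: leading byte 0xEF = 11101111 → 3-byte char #5 = EF A1 94.
Offset 18: leading byte 0xC5 = 11000101 → 2-byte char #6 = C5 9E.
Leading byte 0xC5 = 11000101 matches 110xxxxx → 2-byte sequence.
Byte 1: 0xC5 = 11000101, payload 00101 (5 bits).
Byte 2: 0x9E = 10011110 (10xxxxxx ✓), payload 011110.
Concatenate: 00101011110 = 0x15E (11 bits → U+015E).

U+015E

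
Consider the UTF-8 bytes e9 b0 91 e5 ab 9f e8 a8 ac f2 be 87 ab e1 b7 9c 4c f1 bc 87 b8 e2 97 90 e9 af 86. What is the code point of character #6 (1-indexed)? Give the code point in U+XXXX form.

U+004C

Offset 0: leading byte 0xE9 = 11101001 → 3-byte char #1 = E9 B0 91.
Offset 3: leading byte 0xE5 = 11100101 → 3-byte char #2 = E5 AB 9F.
Offset 6: leading byte 0xE8 = 11101000 → 3-byte char #3 = E8 A8 AC.
Offset 9: leading byte 0xF2 = 11110010 → 4-byte char #4 = F2 BE 87 AB.
Offset 13: leading byte 0xE1 = 11100001 → 3-byte char #5 = E1 B7 9C.
Offset 16: leading byte 0x4C = 01001100 → 1-byte char #6 = 4C.
Leading byte 0x4C = 01001100 matches 0xxxxxxx → 1-byte sequence.
Byte 1: 0x4C = 01001100, payload 1001100 (7 bits).
Concatenate: 1001100 = 0x4C (7 bits → U+004C).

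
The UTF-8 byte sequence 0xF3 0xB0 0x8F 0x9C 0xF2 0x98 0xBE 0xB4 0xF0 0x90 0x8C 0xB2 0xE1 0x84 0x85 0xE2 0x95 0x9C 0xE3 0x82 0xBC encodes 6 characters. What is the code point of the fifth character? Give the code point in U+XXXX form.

Offset 0: leading byte 0xF3 = 11110011 → 4-byte char #1 = F3 B0 8F 9C.
Offset 4: leading byte 0xF2 = 11110010 → 4-byte char #2 = F2 98 BE B4.
Offset 8: leading byte 0xF0 = 11110000 → 4-byte char #3 = F0 90 8C B2.
Offset 12: leading byte 0xE1 = 11100001 → 3-byte char #4 = E1 84 85.
Offset 15: leading byte 0xE2 = 11100010 → 3-byte char #5 = E2 95 9C.
Leading byte 0xE2 = 11100010 matches 1110xxxx → 3-byte sequence.
Byte 1: 0xE2 = 11100010, payload 0010 (4 bits).
Byte 2: 0x95 = 10010101 (10xxxxxx ✓), payload 010101.
Byte 3: 0x9C = 10011100 (10xxxxxx ✓), payload 011100.
Concatenate: 0010010101011100 = 0x255C (16 bits → U+255C).

U+255C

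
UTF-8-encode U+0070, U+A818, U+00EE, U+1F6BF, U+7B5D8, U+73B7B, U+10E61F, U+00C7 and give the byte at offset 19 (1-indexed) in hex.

1-indexed offset 19 is 0-indexed offset 18.
U+0070 → 1-byte form 70 at offsets 0–0.
U+A818 → 3-byte form EA A0 98 at offsets 1–3.
U+00EE → 2-byte form C3 AE at offsets 4–5.
U+1F6BF → 4-byte form F0 9F 9A BF at offsets 6–9.
U+7B5D8 → 4-byte form F1 BB 97 98 at offsets 10–13.
U+73B7B → 4-byte form F1 B3 AD BB at offsets 14–17.
U+10E61F → 4-byte form F4 8E 98 9F at offsets 18–21.
Offset 18 falls in char 7's range; it's byte 1 of F4 8E 98 9F = 0xF4.

0xF4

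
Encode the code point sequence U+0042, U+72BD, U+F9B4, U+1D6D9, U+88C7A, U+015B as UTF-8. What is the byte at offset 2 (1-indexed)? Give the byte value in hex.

0xE7

1-indexed offset 2 is 0-indexed offset 1.
U+0042 → 1-byte form 42 at offsets 0–0.
U+72BD → 3-byte form E7 8A BD at offsets 1–3.
Offset 1 falls in char 2's range; it's byte 1 of E7 8A BD = 0xE7.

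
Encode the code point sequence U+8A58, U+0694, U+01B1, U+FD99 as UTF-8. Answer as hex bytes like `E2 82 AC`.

U+8A58: 3-byte form → E8 A9 98.
U+0694: 2-byte form → DA 94.
U+01B1: 2-byte form → C6 B1.
U+FD99: 3-byte form → EF B6 99.
Concatenated (10 bytes): E8 A9 98 DA 94 C6 B1 EF B6 99.

E8 A9 98 DA 94 C6 B1 EF B6 99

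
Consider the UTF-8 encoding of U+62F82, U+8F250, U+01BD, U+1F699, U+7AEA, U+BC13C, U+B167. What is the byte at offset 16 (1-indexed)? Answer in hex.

0xAB

1-indexed offset 16 is 0-indexed offset 15.
U+62F82 → 4-byte form F1 A2 BE 82 at offsets 0–3.
U+8F250 → 4-byte form F2 8F 89 90 at offsets 4–7.
U+01BD → 2-byte form C6 BD at offsets 8–9.
U+1F699 → 4-byte form F0 9F 9A 99 at offsets 10–13.
U+7AEA → 3-byte form E7 AB AA at offsets 14–16.
Offset 15 falls in char 5's range; it's byte 2 of E7 AB AA = 0xAB.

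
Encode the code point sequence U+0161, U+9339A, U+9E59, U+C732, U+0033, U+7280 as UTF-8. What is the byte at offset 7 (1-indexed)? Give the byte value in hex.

0xE9

1-indexed offset 7 is 0-indexed offset 6.
U+0161 → 2-byte form C5 A1 at offsets 0–1.
U+9339A → 4-byte form F2 93 8E 9A at offsets 2–5.
U+9E59 → 3-byte form E9 B9 99 at offsets 6–8.
Offset 6 falls in char 3's range; it's byte 1 of E9 B9 99 = 0xE9.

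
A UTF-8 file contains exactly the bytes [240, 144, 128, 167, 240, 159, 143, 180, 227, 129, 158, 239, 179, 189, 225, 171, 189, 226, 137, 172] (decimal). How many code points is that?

6

Byte at offset 0: 0xF0 = 11110000 → 4-byte char (#1). Advance 4.
Byte at offset 4: 0xF0 = 11110000 → 4-byte char (#2). Advance 4.
Byte at offset 8: 0xE3 = 11100011 → 3-byte char (#3). Advance 3.
Byte at offset 11: 0xEF = 11101111 → 3-byte char (#4). Advance 3.
Byte at offset 14: 0xE1 = 11100001 → 3-byte char (#5). Advance 3.
Byte at offset 17: 0xE2 = 11100010 → 3-byte char (#6). Advance 3.
Reached end at offset 20 after 6 code points.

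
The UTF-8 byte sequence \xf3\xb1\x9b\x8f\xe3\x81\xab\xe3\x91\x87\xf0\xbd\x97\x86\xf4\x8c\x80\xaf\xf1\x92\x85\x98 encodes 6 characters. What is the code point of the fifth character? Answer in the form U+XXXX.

Offset 0: leading byte 0xF3 = 11110011 → 4-byte char #1 = F3 B1 9B 8F.
Offset 4: leading byte 0xE3 = 11100011 → 3-byte char #2 = E3 81 AB.
Offset 7: leading byte 0xE3 = 11100011 → 3-byte char #3 = E3 91 87.
Offset 10: leading byte 0xF0 = 11110000 → 4-byte char #4 = F0 BD 97 86.
Offset 14: leading byte 0xF4 = 11110100 → 4-byte char #5 = F4 8C 80 AF.
Leading byte 0xF4 = 11110100 matches 11110xxx → 4-byte sequence.
Byte 1: 0xF4 = 11110100, payload 100 (3 bits).
Byte 2: 0x8C = 10001100 (10xxxxxx ✓), payload 001100.
Byte 3: 0x80 = 10000000 (10xxxxxx ✓), payload 000000.
Byte 4: 0xAF = 10101111 (10xxxxxx ✓), payload 101111.
Concatenate: 100001100000000101111 = 0x10C02F (21 bits → U+10C02F).

U+10C02F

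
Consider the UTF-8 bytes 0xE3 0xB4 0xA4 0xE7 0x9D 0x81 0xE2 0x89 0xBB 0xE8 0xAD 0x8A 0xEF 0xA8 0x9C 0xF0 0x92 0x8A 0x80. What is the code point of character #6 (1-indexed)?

U+12280

Offset 0: leading byte 0xE3 = 11100011 → 3-byte char #1 = E3 B4 A4.
Offset 3: leading byte 0xE7 = 11100111 → 3-byte char #2 = E7 9D 81.
Offset 6: leading byte 0xE2 = 11100010 → 3-byte char #3 = E2 89 BB.
Offset 9: leading byte 0xE8 = 11101000 → 3-byte char #4 = E8 AD 8A.
Offset 12: leading byte 0xEF = 11101111 → 3-byte char #5 = EF A8 9C.
Offset 15: leading byte 0xF0 = 11110000 → 4-byte char #6 = F0 92 8A 80.
Leading byte 0xF0 = 11110000 matches 11110xxx → 4-byte sequence.
Byte 1: 0xF0 = 11110000, payload 000 (3 bits).
Byte 2: 0x92 = 10010010 (10xxxxxx ✓), payload 010010.
Byte 3: 0x8A = 10001010 (10xxxxxx ✓), payload 001010.
Byte 4: 0x80 = 10000000 (10xxxxxx ✓), payload 000000.
Concatenate: 000010010001010000000 = 0x12280 (21 bits → U+12280).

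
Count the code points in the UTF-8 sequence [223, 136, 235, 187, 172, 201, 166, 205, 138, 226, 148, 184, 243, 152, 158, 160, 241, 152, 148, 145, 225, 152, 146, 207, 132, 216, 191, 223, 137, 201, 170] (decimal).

Byte at offset 0: 0xDF = 11011111 → 2-byte char (#1). Advance 2.
Byte at offset 2: 0xEB = 11101011 → 3-byte char (#2). Advance 3.
Byte at offset 5: 0xC9 = 11001001 → 2-byte char (#3). Advance 2.
Byte at offset 7: 0xCD = 11001101 → 2-byte char (#4). Advance 2.
Byte at offset 9: 0xE2 = 11100010 → 3-byte char (#5). Advance 3.
Byte at offset 12: 0xF3 = 11110011 → 4-byte char (#6). Advance 4.
Byte at offset 16: 0xF1 = 11110001 → 4-byte char (#7). Advance 4.
Byte at offset 20: 0xE1 = 11100001 → 3-byte char (#8). Advance 3.
Byte at offset 23: 0xCF = 11001111 → 2-byte char (#9). Advance 2.
Byte at offset 25: 0xD8 = 11011000 → 2-byte char (#10). Advance 2.
Byte at offset 27: 0xDF = 11011111 → 2-byte char (#11). Advance 2.
Byte at offset 29: 0xC9 = 11001001 → 2-byte char (#12). Advance 2.
Reached end at offset 31 after 12 code points.

12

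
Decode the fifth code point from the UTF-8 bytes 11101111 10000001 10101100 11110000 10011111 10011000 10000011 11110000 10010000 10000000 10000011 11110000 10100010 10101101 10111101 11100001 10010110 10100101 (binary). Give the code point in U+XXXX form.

U+15A5

Offset 0: leading byte 0xEF = 11101111 → 3-byte char #1 = EF 81 AC.
Offset 3: leading byte 0xF0 = 11110000 → 4-byte char #2 = F0 9F 98 83.
Offset 7: leading byte 0xF0 = 11110000 → 4-byte char #3 = F0 90 80 83.
Offset 11: leading byte 0xF0 = 11110000 → 4-byte char #4 = F0 A2 AD BD.
Offset 15: leading byte 0xE1 = 11100001 → 3-byte char #5 = E1 96 A5.
Leading byte 0xE1 = 11100001 matches 1110xxxx → 3-byte sequence.
Byte 1: 0xE1 = 11100001, payload 0001 (4 bits).
Byte 2: 0x96 = 10010110 (10xxxxxx ✓), payload 010110.
Byte 3: 0xA5 = 10100101 (10xxxxxx ✓), payload 100101.
Concatenate: 0001010110100101 = 0x15A5 (16 bits → U+15A5).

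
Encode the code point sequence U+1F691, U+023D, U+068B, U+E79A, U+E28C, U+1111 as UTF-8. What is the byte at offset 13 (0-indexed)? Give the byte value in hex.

0x8C

U+1F691 → 4-byte form F0 9F 9A 91 at offsets 0–3.
U+023D → 2-byte form C8 BD at offsets 4–5.
U+068B → 2-byte form DA 8B at offsets 6–7.
U+E79A → 3-byte form EE 9E 9A at offsets 8–10.
U+E28C → 3-byte form EE 8A 8C at offsets 11–13.
Offset 13 falls in char 5's range; it's byte 3 of EE 8A 8C = 0x8C.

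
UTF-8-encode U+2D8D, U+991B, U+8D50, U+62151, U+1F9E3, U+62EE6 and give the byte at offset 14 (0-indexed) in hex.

U+2D8D → 3-byte form E2 B6 8D at offsets 0–2.
U+991B → 3-byte form E9 A4 9B at offsets 3–5.
U+8D50 → 3-byte form E8 B5 90 at offsets 6–8.
U+62151 → 4-byte form F1 A2 85 91 at offsets 9–12.
U+1F9E3 → 4-byte form F0 9F A7 A3 at offsets 13–16.
Offset 14 falls in char 5's range; it's byte 2 of F0 9F A7 A3 = 0x9F.

0x9F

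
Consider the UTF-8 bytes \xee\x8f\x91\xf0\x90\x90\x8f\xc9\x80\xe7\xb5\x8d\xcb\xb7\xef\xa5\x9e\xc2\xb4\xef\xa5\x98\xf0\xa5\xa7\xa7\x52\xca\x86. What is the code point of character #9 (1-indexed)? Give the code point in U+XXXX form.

U+259E7

Offset 0: leading byte 0xEE = 11101110 → 3-byte char #1 = EE 8F 91.
Offset 3: leading byte 0xF0 = 11110000 → 4-byte char #2 = F0 90 90 8F.
Offset 7: leading byte 0xC9 = 11001001 → 2-byte char #3 = C9 80.
Offset 9: leading byte 0xE7 = 11100111 → 3-byte char #4 = E7 B5 8D.
Offset 12: leading byte 0xCB = 11001011 → 2-byte char #5 = CB B7.
Offset 14: leading byte 0xEF = 11101111 → 3-byte char #6 = EF A5 9E.
Offset 17: leading byte 0xC2 = 11000010 → 2-byte char #7 = C2 B4.
Offset 19: leading byte 0xEF = 11101111 → 3-byte char #8 = EF A5 98.
Offset 22: leading byte 0xF0 = 11110000 → 4-byte char #9 = F0 A5 A7 A7.
Leading byte 0xF0 = 11110000 matches 11110xxx → 4-byte sequence.
Byte 1: 0xF0 = 11110000, payload 000 (3 bits).
Byte 2: 0xA5 = 10100101 (10xxxxxx ✓), payload 100101.
Byte 3: 0xA7 = 10100111 (10xxxxxx ✓), payload 100111.
Byte 4: 0xA7 = 10100111 (10xxxxxx ✓), payload 100111.
Concatenate: 000100101100111100111 = 0x259E7 (21 bits → U+259E7).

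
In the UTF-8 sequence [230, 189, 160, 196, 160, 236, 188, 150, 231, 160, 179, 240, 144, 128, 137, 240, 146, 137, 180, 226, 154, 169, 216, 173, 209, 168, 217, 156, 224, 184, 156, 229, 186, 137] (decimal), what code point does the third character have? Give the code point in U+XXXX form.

U+CF16

Offset 0: leading byte 0xE6 = 11100110 → 3-byte char #1 = E6 BD A0.
Offset 3: leading byte 0xC4 = 11000100 → 2-byte char #2 = C4 A0.
Offset 5: leading byte 0xEC = 11101100 → 3-byte char #3 = EC BC 96.
Leading byte 0xEC = 11101100 matches 1110xxxx → 3-byte sequence.
Byte 1: 0xEC = 11101100, payload 1100 (4 bits).
Byte 2: 0xBC = 10111100 (10xxxxxx ✓), payload 111100.
Byte 3: 0x96 = 10010110 (10xxxxxx ✓), payload 010110.
Concatenate: 1100111100010110 = 0xCF16 (16 bits → U+CF16).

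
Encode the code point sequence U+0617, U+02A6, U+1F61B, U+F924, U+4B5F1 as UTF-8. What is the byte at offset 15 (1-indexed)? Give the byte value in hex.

0xB1

1-indexed offset 15 is 0-indexed offset 14.
U+0617 → 2-byte form D8 97 at offsets 0–1.
U+02A6 → 2-byte form CA A6 at offsets 2–3.
U+1F61B → 4-byte form F0 9F 98 9B at offsets 4–7.
U+F924 → 3-byte form EF A4 A4 at offsets 8–10.
U+4B5F1 → 4-byte form F1 8B 97 B1 at offsets 11–14.
Offset 14 falls in char 5's range; it's byte 4 of F1 8B 97 B1 = 0xB1.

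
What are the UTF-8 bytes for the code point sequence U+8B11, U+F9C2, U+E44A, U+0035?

E8 AC 91 EF A7 82 EE 91 8A 35

U+8B11: 3-byte form → E8 AC 91.
U+F9C2: 3-byte form → EF A7 82.
U+E44A: 3-byte form → EE 91 8A.
U+0035: 1-byte form → 35.
Concatenated (10 bytes): E8 AC 91 EF A7 82 EE 91 8A 35.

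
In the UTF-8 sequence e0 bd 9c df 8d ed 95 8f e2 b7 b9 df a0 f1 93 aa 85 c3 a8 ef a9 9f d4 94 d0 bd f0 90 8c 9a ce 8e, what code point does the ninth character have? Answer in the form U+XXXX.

Offset 0: leading byte 0xE0 = 11100000 → 3-byte char #1 = E0 BD 9C.
Offset 3: leading byte 0xDF = 11011111 → 2-byte char #2 = DF 8D.
Offset 5: leading byte 0xED = 11101101 → 3-byte char #3 = ED 95 8F.
Offset 8: leading byte 0xE2 = 11100010 → 3-byte char #4 = E2 B7 B9.
Offset 11: leading byte 0xDF = 11011111 → 2-byte char #5 = DF A0.
Offset 13: leading byte 0xF1 = 11110001 → 4-byte char #6 = F1 93 AA 85.
Offset 17: leading byte 0xC3 = 11000011 → 2-byte char #7 = C3 A8.
Offset 19: leading byte 0xEF = 11101111 → 3-byte char #8 = EF A9 9F.
Offset 22: leading byte 0xD4 = 11010100 → 2-byte char #9 = D4 94.
Leading byte 0xD4 = 11010100 matches 110xxxxx → 2-byte sequence.
Byte 1: 0xD4 = 11010100, payload 10100 (5 bits).
Byte 2: 0x94 = 10010100 (10xxxxxx ✓), payload 010100.
Concatenate: 10100010100 = 0x514 (11 bits → U+0514).

U+0514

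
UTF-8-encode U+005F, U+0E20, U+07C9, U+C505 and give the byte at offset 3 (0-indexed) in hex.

0xA0

U+005F → 1-byte form 5F at offsets 0–0.
U+0E20 → 3-byte form E0 B8 A0 at offsets 1–3.
Offset 3 falls in char 2's range; it's byte 3 of E0 B8 A0 = 0xA0.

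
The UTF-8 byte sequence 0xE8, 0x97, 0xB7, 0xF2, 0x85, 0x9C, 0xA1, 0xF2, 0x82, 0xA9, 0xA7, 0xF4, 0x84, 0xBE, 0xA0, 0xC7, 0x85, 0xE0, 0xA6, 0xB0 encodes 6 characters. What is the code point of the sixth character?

U+09B0

Offset 0: leading byte 0xE8 = 11101000 → 3-byte char #1 = E8 97 B7.
Offset 3: leading byte 0xF2 = 11110010 → 4-byte char #2 = F2 85 9C A1.
Offset 7: leading byte 0xF2 = 11110010 → 4-byte char #3 = F2 82 A9 A7.
Offset 11: leading byte 0xF4 = 11110100 → 4-byte char #4 = F4 84 BE A0.
Offset 15: leading byte 0xC7 = 11000111 → 2-byte char #5 = C7 85.
Offset 17: leading byte 0xE0 = 11100000 → 3-byte char #6 = E0 A6 B0.
Leading byte 0xE0 = 11100000 matches 1110xxxx → 3-byte sequence.
Byte 1: 0xE0 = 11100000, payload 0000 (4 bits).
Byte 2: 0xA6 = 10100110 (10xxxxxx ✓), payload 100110.
Byte 3: 0xB0 = 10110000 (10xxxxxx ✓), payload 110000.
Concatenate: 0000100110110000 = 0x9B0 (16 bits → U+09B0).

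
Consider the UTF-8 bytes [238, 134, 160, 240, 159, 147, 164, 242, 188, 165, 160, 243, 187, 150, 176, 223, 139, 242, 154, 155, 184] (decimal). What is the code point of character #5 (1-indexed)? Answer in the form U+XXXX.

U+07CB

Offset 0: leading byte 0xEE = 11101110 → 3-byte char #1 = EE 86 A0.
Offset 3: leading byte 0xF0 = 11110000 → 4-byte char #2 = F0 9F 93 A4.
Offset 7: leading byte 0xF2 = 11110010 → 4-byte char #3 = F2 BC A5 A0.
Offset 11: leading byte 0xF3 = 11110011 → 4-byte char #4 = F3 BB 96 B0.
Offset 15: leading byte 0xDF = 11011111 → 2-byte char #5 = DF 8B.
Leading byte 0xDF = 11011111 matches 110xxxxx → 2-byte sequence.
Byte 1: 0xDF = 11011111, payload 11111 (5 bits).
Byte 2: 0x8B = 10001011 (10xxxxxx ✓), payload 001011.
Concatenate: 11111001011 = 0x7CB (11 bits → U+07CB).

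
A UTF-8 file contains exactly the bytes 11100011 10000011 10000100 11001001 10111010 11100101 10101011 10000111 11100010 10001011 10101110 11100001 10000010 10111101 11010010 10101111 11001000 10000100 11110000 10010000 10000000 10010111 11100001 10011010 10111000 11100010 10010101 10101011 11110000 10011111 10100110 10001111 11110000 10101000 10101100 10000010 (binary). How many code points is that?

12

Byte at offset 0: 0xE3 = 11100011 → 3-byte char (#1). Advance 3.
Byte at offset 3: 0xC9 = 11001001 → 2-byte char (#2). Advance 2.
Byte at offset 5: 0xE5 = 11100101 → 3-byte char (#3). Advance 3.
Byte at offset 8: 0xE2 = 11100010 → 3-byte char (#4). Advance 3.
Byte at offset 11: 0xE1 = 11100001 → 3-byte char (#5). Advance 3.
Byte at offset 14: 0xD2 = 11010010 → 2-byte char (#6). Advance 2.
Byte at offset 16: 0xC8 = 11001000 → 2-byte char (#7). Advance 2.
Byte at offset 18: 0xF0 = 11110000 → 4-byte char (#8). Advance 4.
Byte at offset 22: 0xE1 = 11100001 → 3-byte char (#9). Advance 3.
Byte at offset 25: 0xE2 = 11100010 → 3-byte char (#10). Advance 3.
Byte at offset 28: 0xF0 = 11110000 → 4-byte char (#11). Advance 4.
Byte at offset 32: 0xF0 = 11110000 → 4-byte char (#12). Advance 4.
Reached end at offset 36 after 12 code points.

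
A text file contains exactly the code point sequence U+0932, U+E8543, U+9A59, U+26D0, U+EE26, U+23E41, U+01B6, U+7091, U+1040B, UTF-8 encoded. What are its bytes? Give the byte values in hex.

E0 A4 B2 F3 A8 95 83 E9 A9 99 E2 9B 90 EE B8 A6 F0 A3 B9 81 C6 B6 E7 82 91 F0 90 90 8B

U+0932: 3-byte form → E0 A4 B2.
U+E8543: 4-byte form → F3 A8 95 83.
U+9A59: 3-byte form → E9 A9 99.
U+26D0: 3-byte form → E2 9B 90.
U+EE26: 3-byte form → EE B8 A6.
U+23E41: 4-byte form → F0 A3 B9 81.
U+01B6: 2-byte form → C6 B6.
U+7091: 3-byte form → E7 82 91.
U+1040B: 4-byte form → F0 90 90 8B.
Concatenated (29 bytes): E0 A4 B2 F3 A8 95 83 E9 A9 99 E2 9B 90 EE B8 A6 F0 A3 B9 81 C6 B6 E7 82 91 F0 90 90 8B.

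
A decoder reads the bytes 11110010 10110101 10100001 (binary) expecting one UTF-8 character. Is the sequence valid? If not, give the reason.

invalid (sequence truncated)

Leading byte 0xF2 = 11110010 → 4-byte form, but only 3 bytes are present.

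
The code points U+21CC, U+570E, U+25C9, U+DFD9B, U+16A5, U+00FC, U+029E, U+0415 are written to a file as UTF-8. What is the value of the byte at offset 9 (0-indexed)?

0xF3

U+21CC → 3-byte form E2 87 8C at offsets 0–2.
U+570E → 3-byte form E5 9C 8E at offsets 3–5.
U+25C9 → 3-byte form E2 97 89 at offsets 6–8.
U+DFD9B → 4-byte form F3 9F B6 9B at offsets 9–12.
Offset 9 falls in char 4's range; it's byte 1 of F3 9F B6 9B = 0xF3.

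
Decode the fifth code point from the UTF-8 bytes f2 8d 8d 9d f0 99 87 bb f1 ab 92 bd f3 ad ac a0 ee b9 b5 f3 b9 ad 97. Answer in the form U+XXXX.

U+EE75

Offset 0: leading byte 0xF2 = 11110010 → 4-byte char #1 = F2 8D 8D 9D.
Offset 4: leading byte 0xF0 = 11110000 → 4-byte char #2 = F0 99 87 BB.
Offset 8: leading byte 0xF1 = 11110001 → 4-byte char #3 = F1 AB 92 BD.
Offset 12: leading byte 0xF3 = 11110011 → 4-byte char #4 = F3 AD AC A0.
Offset 16: leading byte 0xEE = 11101110 → 3-byte char #5 = EE B9 B5.
Leading byte 0xEE = 11101110 matches 1110xxxx → 3-byte sequence.
Byte 1: 0xEE = 11101110, payload 1110 (4 bits).
Byte 2: 0xB9 = 10111001 (10xxxxxx ✓), payload 111001.
Byte 3: 0xB5 = 10110101 (10xxxxxx ✓), payload 110101.
Concatenate: 1110111001110101 = 0xEE75 (16 bits → U+EE75).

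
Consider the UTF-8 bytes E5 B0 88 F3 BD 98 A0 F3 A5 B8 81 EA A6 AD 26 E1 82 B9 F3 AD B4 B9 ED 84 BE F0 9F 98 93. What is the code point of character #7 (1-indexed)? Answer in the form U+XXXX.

Offset 0: leading byte 0xE5 = 11100101 → 3-byte char #1 = E5 B0 88.
Offset 3: leading byte 0xF3 = 11110011 → 4-byte char #2 = F3 BD 98 A0.
Offset 7: leading byte 0xF3 = 11110011 → 4-byte char #3 = F3 A5 B8 81.
Offset 11: leading byte 0xEA = 11101010 → 3-byte char #4 = EA A6 AD.
Offset 14: leading byte 0x26 = 00100110 → 1-byte char #5 = 26.
Offset 15: leading byte 0xE1 = 11100001 → 3-byte char #6 = E1 82 B9.
Offset 18: leading byte 0xF3 = 11110011 → 4-byte char #7 = F3 AD B4 B9.
Leading byte 0xF3 = 11110011 matches 11110xxx → 4-byte sequence.
Byte 1: 0xF3 = 11110011, payload 011 (3 bits).
Byte 2: 0xAD = 10101101 (10xxxxxx ✓), payload 101101.
Byte 3: 0xB4 = 10110100 (10xxxxxx ✓), payload 110100.
Byte 4: 0xB9 = 10111001 (10xxxxxx ✓), payload 111001.
Concatenate: 011101101110100111001 = 0xEDD39 (21 bits → U+EDD39).

U+EDD39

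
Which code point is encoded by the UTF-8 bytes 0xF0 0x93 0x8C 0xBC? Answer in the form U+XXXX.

Leading byte 0xF0 = 11110000 matches 11110xxx → 4-byte sequence.
Byte 1: 0xF0 = 11110000, payload 000 (3 bits).
Byte 2: 0x93 = 10010011 (10xxxxxx ✓), payload 010011.
Byte 3: 0x8C = 10001100 (10xxxxxx ✓), payload 001100.
Byte 4: 0xBC = 10111100 (10xxxxxx ✓), payload 111100.
Concatenate: 000010011001100111100 = 0x1333C (21 bits → U+1333C).

U+1333C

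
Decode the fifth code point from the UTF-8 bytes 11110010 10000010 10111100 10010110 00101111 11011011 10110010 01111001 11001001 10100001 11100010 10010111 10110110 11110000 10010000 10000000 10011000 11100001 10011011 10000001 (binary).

U+0261

Offset 0: leading byte 0xF2 = 11110010 → 4-byte char #1 = F2 82 BC 96.
Offset 4: leading byte 0x2F = 00101111 → 1-byte char #2 = 2F.
Offset 5: leading byte 0xDB = 11011011 → 2-byte char #3 = DB B2.
Offset 7: leading byte 0x79 = 01111001 → 1-byte char #4 = 79.
Offset 8: leading byte 0xC9 = 11001001 → 2-byte char #5 = C9 A1.
Leading byte 0xC9 = 11001001 matches 110xxxxx → 2-byte sequence.
Byte 1: 0xC9 = 11001001, payload 01001 (5 bits).
Byte 2: 0xA1 = 10100001 (10xxxxxx ✓), payload 100001.
Concatenate: 01001100001 = 0x261 (11 bits → U+0261).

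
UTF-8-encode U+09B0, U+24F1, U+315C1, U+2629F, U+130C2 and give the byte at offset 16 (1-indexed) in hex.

0x93

1-indexed offset 16 is 0-indexed offset 15.
U+09B0 → 3-byte form E0 A6 B0 at offsets 0–2.
U+24F1 → 3-byte form E2 93 B1 at offsets 3–5.
U+315C1 → 4-byte form F0 B1 97 81 at offsets 6–9.
U+2629F → 4-byte form F0 A6 8A 9F at offsets 10–13.
U+130C2 → 4-byte form F0 93 83 82 at offsets 14–17.
Offset 15 falls in char 5's range; it's byte 2 of F0 93 83 82 = 0x93.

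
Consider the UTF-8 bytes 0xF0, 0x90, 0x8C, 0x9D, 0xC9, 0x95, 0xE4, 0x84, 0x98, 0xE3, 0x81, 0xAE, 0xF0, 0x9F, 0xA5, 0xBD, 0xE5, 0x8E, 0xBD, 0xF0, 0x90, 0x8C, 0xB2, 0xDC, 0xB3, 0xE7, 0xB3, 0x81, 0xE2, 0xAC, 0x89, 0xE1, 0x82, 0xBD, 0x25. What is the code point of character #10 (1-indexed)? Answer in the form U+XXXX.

U+2B09

Offset 0: leading byte 0xF0 = 11110000 → 4-byte char #1 = F0 90 8C 9D.
Offset 4: leading byte 0xC9 = 11001001 → 2-byte char #2 = C9 95.
Offset 6: leading byte 0xE4 = 11100100 → 3-byte char #3 = E4 84 98.
Offset 9: leading byte 0xE3 = 11100011 → 3-byte char #4 = E3 81 AE.
Offset 12: leading byte 0xF0 = 11110000 → 4-byte char #5 = F0 9F A5 BD.
Offset 16: leading byte 0xE5 = 11100101 → 3-byte char #6 = E5 8E BD.
Offset 19: leading byte 0xF0 = 11110000 → 4-byte char #7 = F0 90 8C B2.
Offset 23: leading byte 0xDC = 11011100 → 2-byte char #8 = DC B3.
Offset 25: leading byte 0xE7 = 11100111 → 3-byte char #9 = E7 B3 81.
Offset 28: leading byte 0xE2 = 11100010 → 3-byte char #10 = E2 AC 89.
Leading byte 0xE2 = 11100010 matches 1110xxxx → 3-byte sequence.
Byte 1: 0xE2 = 11100010, payload 0010 (4 bits).
Byte 2: 0xAC = 10101100 (10xxxxxx ✓), payload 101100.
Byte 3: 0x89 = 10001001 (10xxxxxx ✓), payload 001001.
Concatenate: 0010101100001001 = 0x2B09 (16 bits → U+2B09).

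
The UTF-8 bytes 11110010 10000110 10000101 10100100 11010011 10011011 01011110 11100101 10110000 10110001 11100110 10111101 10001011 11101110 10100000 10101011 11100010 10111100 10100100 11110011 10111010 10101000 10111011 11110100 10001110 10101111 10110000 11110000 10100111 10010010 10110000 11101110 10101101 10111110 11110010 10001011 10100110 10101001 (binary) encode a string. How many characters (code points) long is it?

12

Byte at offset 0: 0xF2 = 11110010 → 4-byte char (#1). Advance 4.
Byte at offset 4: 0xD3 = 11010011 → 2-byte char (#2). Advance 2.
Byte at offset 6: 0x5E = 01011110 → 1-byte char (#3). Advance 1.
Byte at offset 7: 0xE5 = 11100101 → 3-byte char (#4). Advance 3.
Byte at offset 10: 0xE6 = 11100110 → 3-byte char (#5). Advance 3.
Byte at offset 13: 0xEE = 11101110 → 3-byte char (#6). Advance 3.
Byte at offset 16: 0xE2 = 11100010 → 3-byte char (#7). Advance 3.
Byte at offset 19: 0xF3 = 11110011 → 4-byte char (#8). Advance 4.
Byte at offset 23: 0xF4 = 11110100 → 4-byte char (#9). Advance 4.
Byte at offset 27: 0xF0 = 11110000 → 4-byte char (#10). Advance 4.
Byte at offset 31: 0xEE = 11101110 → 3-byte char (#11). Advance 3.
Byte at offset 34: 0xF2 = 11110010 → 4-byte char (#12). Advance 4.
Reached end at offset 38 after 12 code points.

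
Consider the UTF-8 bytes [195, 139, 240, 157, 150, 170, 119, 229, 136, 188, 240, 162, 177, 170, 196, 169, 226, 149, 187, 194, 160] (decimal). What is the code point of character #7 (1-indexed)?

U+257B

Offset 0: leading byte 0xC3 = 11000011 → 2-byte char #1 = C3 8B.
Offset 2: leading byte 0xF0 = 11110000 → 4-byte char #2 = F0 9D 96 AA.
Offset 6: leading byte 0x77 = 01110111 → 1-byte char #3 = 77.
Offset 7: leading byte 0xE5 = 11100101 → 3-byte char #4 = E5 88 BC.
Offset 10: leading byte 0xF0 = 11110000 → 4-byte char #5 = F0 A2 B1 AA.
Offset 14: leading byte 0xC4 = 11000100 → 2-byte char #6 = C4 A9.
Offset 16: leading byte 0xE2 = 11100010 → 3-byte char #7 = E2 95 BB.
Leading byte 0xE2 = 11100010 matches 1110xxxx → 3-byte sequence.
Byte 1: 0xE2 = 11100010, payload 0010 (4 bits).
Byte 2: 0x95 = 10010101 (10xxxxxx ✓), payload 010101.
Byte 3: 0xBB = 10111011 (10xxxxxx ✓), payload 111011.
Concatenate: 0010010101111011 = 0x257B (16 bits → U+257B).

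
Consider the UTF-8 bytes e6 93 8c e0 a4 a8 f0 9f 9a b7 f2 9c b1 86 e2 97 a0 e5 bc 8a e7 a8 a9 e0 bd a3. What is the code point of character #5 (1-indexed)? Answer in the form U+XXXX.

Offset 0: leading byte 0xE6 = 11100110 → 3-byte char #1 = E6 93 8C.
Offset 3: leading byte 0xE0 = 11100000 → 3-byte char #2 = E0 A4 A8.
Offset 6: leading byte 0xF0 = 11110000 → 4-byte char #3 = F0 9F 9A B7.
Offset 10: leading byte 0xF2 = 11110010 → 4-byte char #4 = F2 9C B1 86.
Offset 14: leading byte 0xE2 = 11100010 → 3-byte char #5 = E2 97 A0.
Leading byte 0xE2 = 11100010 matches 1110xxxx → 3-byte sequence.
Byte 1: 0xE2 = 11100010, payload 0010 (4 bits).
Byte 2: 0x97 = 10010111 (10xxxxxx ✓), payload 010111.
Byte 3: 0xA0 = 10100000 (10xxxxxx ✓), payload 100000.
Concatenate: 0010010111100000 = 0x25E0 (16 bits → U+25E0).

U+25E0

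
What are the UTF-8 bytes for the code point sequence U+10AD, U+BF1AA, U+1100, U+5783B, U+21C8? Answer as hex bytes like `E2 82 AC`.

U+10AD: 3-byte form → E1 82 AD.
U+BF1AA: 4-byte form → F2 BF 86 AA.
U+1100: 3-byte form → E1 84 80.
U+5783B: 4-byte form → F1 97 A0 BB.
U+21C8: 3-byte form → E2 87 88.
Concatenated (17 bytes): E1 82 AD F2 BF 86 AA E1 84 80 F1 97 A0 BB E2 87 88.

E1 82 AD F2 BF 86 AA E1 84 80 F1 97 A0 BB E2 87 88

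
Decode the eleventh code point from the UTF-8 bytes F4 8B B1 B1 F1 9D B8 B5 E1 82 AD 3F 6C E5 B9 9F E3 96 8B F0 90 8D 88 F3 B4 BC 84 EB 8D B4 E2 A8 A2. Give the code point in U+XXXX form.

Offset 0: leading byte 0xF4 = 11110100 → 4-byte char #1 = F4 8B B1 B1.
Offset 4: leading byte 0xF1 = 11110001 → 4-byte char #2 = F1 9D B8 B5.
Offset 8: leading byte 0xE1 = 11100001 → 3-byte char #3 = E1 82 AD.
Offset 11: leading byte 0x3F = 00111111 → 1-byte char #4 = 3F.
Offset 12: leading byte 0x6C = 01101100 → 1-byte char #5 = 6C.
Offset 13: leading byte 0xE5 = 11100101 → 3-byte char #6 = E5 B9 9F.
Offset 16: leading byte 0xE3 = 11100011 → 3-byte char #7 = E3 96 8B.
Offset 19: leading byte 0xF0 = 11110000 → 4-byte char #8 = F0 90 8D 88.
Offset 23: leading byte 0xF3 = 11110011 → 4-byte char #9 = F3 B4 BC 84.
Offset 27: leading byte 0xEB = 11101011 → 3-byte char #10 = EB 8D B4.
Offset 30: leading byte 0xE2 = 11100010 → 3-byte char #11 = E2 A8 A2.
Leading byte 0xE2 = 11100010 matches 1110xxxx → 3-byte sequence.
Byte 1: 0xE2 = 11100010, payload 0010 (4 bits).
Byte 2: 0xA8 = 10101000 (10xxxxxx ✓), payload 101000.
Byte 3: 0xA2 = 10100010 (10xxxxxx ✓), payload 100010.
Concatenate: 0010101000100010 = 0x2A22 (16 bits → U+2A22).

U+2A22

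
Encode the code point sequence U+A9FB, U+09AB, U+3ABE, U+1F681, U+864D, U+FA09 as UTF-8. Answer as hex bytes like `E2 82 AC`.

U+A9FB: 3-byte form → EA A7 BB.
U+09AB: 3-byte form → E0 A6 AB.
U+3ABE: 3-byte form → E3 AA BE.
U+1F681: 4-byte form → F0 9F 9A 81.
U+864D: 3-byte form → E8 99 8D.
U+FA09: 3-byte form → EF A8 89.
Concatenated (19 bytes): EA A7 BB E0 A6 AB E3 AA BE F0 9F 9A 81 E8 99 8D EF A8 89.

EA A7 BB E0 A6 AB E3 AA BE F0 9F 9A 81 E8 99 8D EF A8 89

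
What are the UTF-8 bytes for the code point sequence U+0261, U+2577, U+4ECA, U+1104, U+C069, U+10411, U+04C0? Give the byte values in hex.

U+0261: 2-byte form → C9 A1.
U+2577: 3-byte form → E2 95 B7.
U+4ECA: 3-byte form → E4 BB 8A.
U+1104: 3-byte form → E1 84 84.
U+C069: 3-byte form → EC 81 A9.
U+10411: 4-byte form → F0 90 90 91.
U+04C0: 2-byte form → D3 80.
Concatenated (20 bytes): C9 A1 E2 95 B7 E4 BB 8A E1 84 84 EC 81 A9 F0 90 90 91 D3 80.

C9 A1 E2 95 B7 E4 BB 8A E1 84 84 EC 81 A9 F0 90 90 91 D3 80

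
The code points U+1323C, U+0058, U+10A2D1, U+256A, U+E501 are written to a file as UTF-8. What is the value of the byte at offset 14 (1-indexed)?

0x94

1-indexed offset 14 is 0-indexed offset 13.
U+1323C → 4-byte form F0 93 88 BC at offsets 0–3.
U+0058 → 1-byte form 58 at offsets 4–4.
U+10A2D1 → 4-byte form F4 8A 8B 91 at offsets 5–8.
U+256A → 3-byte form E2 95 AA at offsets 9–11.
U+E501 → 3-byte form EE 94 81 at offsets 12–14.
Offset 13 falls in char 5's range; it's byte 2 of EE 94 81 = 0x94.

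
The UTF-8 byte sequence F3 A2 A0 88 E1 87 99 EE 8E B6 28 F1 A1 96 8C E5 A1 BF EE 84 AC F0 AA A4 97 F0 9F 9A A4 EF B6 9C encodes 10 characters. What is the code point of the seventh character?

U+E12C

Offset 0: leading byte 0xF3 = 11110011 → 4-byte char #1 = F3 A2 A0 88.
Offset 4: leading byte 0xE1 = 11100001 → 3-byte char #2 = E1 87 99.
Offset 7: leading byte 0xEE = 11101110 → 3-byte char #3 = EE 8E B6.
Offset 10: leading byte 0x28 = 00101000 → 1-byte char #4 = 28.
Offset 11: leading byte 0xF1 = 11110001 → 4-byte char #5 = F1 A1 96 8C.
Offset 15: leading byte 0xE5 = 11100101 → 3-byte char #6 = E5 A1 BF.
Offset 18: leading byte 0xEE = 11101110 → 3-byte char #7 = EE 84 AC.
Leading byte 0xEE = 11101110 matches 1110xxxx → 3-byte sequence.
Byte 1: 0xEE = 11101110, payload 1110 (4 bits).
Byte 2: 0x84 = 10000100 (10xxxxxx ✓), payload 000100.
Byte 3: 0xAC = 10101100 (10xxxxxx ✓), payload 101100.
Concatenate: 1110000100101100 = 0xE12C (16 bits → U+E12C).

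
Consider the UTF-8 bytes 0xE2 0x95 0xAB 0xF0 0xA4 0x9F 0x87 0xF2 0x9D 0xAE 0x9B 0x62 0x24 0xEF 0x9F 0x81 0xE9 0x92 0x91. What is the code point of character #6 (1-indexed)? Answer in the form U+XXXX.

U+F7C1

Offset 0: leading byte 0xE2 = 11100010 → 3-byte char #1 = E2 95 AB.
Offset 3: leading byte 0xF0 = 11110000 → 4-byte char #2 = F0 A4 9F 87.
Offset 7: leading byte 0xF2 = 11110010 → 4-byte char #3 = F2 9D AE 9B.
Offset 11: leading byte 0x62 = 01100010 → 1-byte char #4 = 62.
Offset 12: leading byte 0x24 = 00100100 → 1-byte char #5 = 24.
Offset 13: leading byte 0xEF = 11101111 → 3-byte char #6 = EF 9F 81.
Leading byte 0xEF = 11101111 matches 1110xxxx → 3-byte sequence.
Byte 1: 0xEF = 11101111, payload 1111 (4 bits).
Byte 2: 0x9F = 10011111 (10xxxxxx ✓), payload 011111.
Byte 3: 0x81 = 10000001 (10xxxxxx ✓), payload 000001.
Concatenate: 1111011111000001 = 0xF7C1 (16 bits → U+F7C1).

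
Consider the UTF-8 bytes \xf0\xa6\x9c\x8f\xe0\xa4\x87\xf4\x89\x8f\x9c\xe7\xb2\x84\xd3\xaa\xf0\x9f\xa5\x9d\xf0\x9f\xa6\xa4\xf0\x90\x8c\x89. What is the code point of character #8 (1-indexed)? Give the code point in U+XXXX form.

U+10309

Offset 0: leading byte 0xF0 = 11110000 → 4-byte char #1 = F0 A6 9C 8F.
Offset 4: leading byte 0xE0 = 11100000 → 3-byte char #2 = E0 A4 87.
Offset 7: leading byte 0xF4 = 11110100 → 4-byte char #3 = F4 89 8F 9C.
Offset 11: leading byte 0xE7 = 11100111 → 3-byte char #4 = E7 B2 84.
Offset 14: leading byte 0xD3 = 11010011 → 2-byte char #5 = D3 AA.
Offset 16: leading byte 0xF0 = 11110000 → 4-byte char #6 = F0 9F A5 9D.
Offset 20: leading byte 0xF0 = 11110000 → 4-byte char #7 = F0 9F A6 A4.
Offset 24: leading byte 0xF0 = 11110000 → 4-byte char #8 = F0 90 8C 89.
Leading byte 0xF0 = 11110000 matches 11110xxx → 4-byte sequence.
Byte 1: 0xF0 = 11110000, payload 000 (3 bits).
Byte 2: 0x90 = 10010000 (10xxxxxx ✓), payload 010000.
Byte 3: 0x8C = 10001100 (10xxxxxx ✓), payload 001100.
Byte 4: 0x89 = 10001001 (10xxxxxx ✓), payload 001001.
Concatenate: 000010000001100001001 = 0x10309 (21 bits → U+10309).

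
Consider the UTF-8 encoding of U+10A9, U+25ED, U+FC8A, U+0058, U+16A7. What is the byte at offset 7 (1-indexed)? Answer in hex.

1-indexed offset 7 is 0-indexed offset 6.
U+10A9 → 3-byte form E1 82 A9 at offsets 0–2.
U+25ED → 3-byte form E2 97 AD at offsets 3–5.
U+FC8A → 3-byte form EF B2 8A at offsets 6–8.
Offset 6 falls in char 3's range; it's byte 1 of EF B2 8A = 0xEF.

0xEF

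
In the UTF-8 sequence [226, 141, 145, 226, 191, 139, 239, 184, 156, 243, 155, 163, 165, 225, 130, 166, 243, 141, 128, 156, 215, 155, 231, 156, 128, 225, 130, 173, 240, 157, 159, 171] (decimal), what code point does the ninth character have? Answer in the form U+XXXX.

U+10AD

Offset 0: leading byte 0xE2 = 11100010 → 3-byte char #1 = E2 8D 91.
Offset 3: leading byte 0xE2 = 11100010 → 3-byte char #2 = E2 BF 8B.
Offset 6: leading byte 0xEF = 11101111 → 3-byte char #3 = EF B8 9C.
Offset 9: leading byte 0xF3 = 11110011 → 4-byte char #4 = F3 9B A3 A5.
Offset 13: leading byte 0xE1 = 11100001 → 3-byte char #5 = E1 82 A6.
Offset 16: leading byte 0xF3 = 11110011 → 4-byte char #6 = F3 8D 80 9C.
Offset 20: leading byte 0xD7 = 11010111 → 2-byte char #7 = D7 9B.
Offset 22: leading byte 0xE7 = 11100111 → 3-byte char #8 = E7 9C 80.
Offset 25: leading byte 0xE1 = 11100001 → 3-byte char #9 = E1 82 AD.
Leading byte 0xE1 = 11100001 matches 1110xxxx → 3-byte sequence.
Byte 1: 0xE1 = 11100001, payload 0001 (4 bits).
Byte 2: 0x82 = 10000010 (10xxxxxx ✓), payload 000010.
Byte 3: 0xAD = 10101101 (10xxxxxx ✓), payload 101101.
Concatenate: 0001000010101101 = 0x10AD (16 bits → U+10AD).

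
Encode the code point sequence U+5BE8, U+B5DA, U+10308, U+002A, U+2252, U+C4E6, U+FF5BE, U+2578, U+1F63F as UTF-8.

U+5BE8: 3-byte form → E5 AF A8.
U+B5DA: 3-byte form → EB 97 9A.
U+10308: 4-byte form → F0 90 8C 88.
U+002A: 1-byte form → 2A.
U+2252: 3-byte form → E2 89 92.
U+C4E6: 3-byte form → EC 93 A6.
U+FF5BE: 4-byte form → F3 BF 96 BE.
U+2578: 3-byte form → E2 95 B8.
U+1F63F: 4-byte form → F0 9F 98 BF.
Concatenated (28 bytes): E5 AF A8 EB 97 9A F0 90 8C 88 2A E2 89 92 EC 93 A6 F3 BF 96 BE E2 95 B8 F0 9F 98 BF.

E5 AF A8 EB 97 9A F0 90 8C 88 2A E2 89 92 EC 93 A6 F3 BF 96 BE E2 95 B8 F0 9F 98 BF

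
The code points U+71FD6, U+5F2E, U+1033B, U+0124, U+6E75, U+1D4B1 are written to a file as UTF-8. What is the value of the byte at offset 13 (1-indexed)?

1-indexed offset 13 is 0-indexed offset 12.
U+71FD6 → 4-byte form F1 B1 BF 96 at offsets 0–3.
U+5F2E → 3-byte form E5 BC AE at offsets 4–6.
U+1033B → 4-byte form F0 90 8C BB at offsets 7–10.
U+0124 → 2-byte form C4 A4 at offsets 11–12.
Offset 12 falls in char 4's range; it's byte 2 of C4 A4 = 0xA4.

0xA4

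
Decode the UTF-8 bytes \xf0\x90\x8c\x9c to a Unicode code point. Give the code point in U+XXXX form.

U+1031C

Leading byte 0xF0 = 11110000 matches 11110xxx → 4-byte sequence.
Byte 1: 0xF0 = 11110000, payload 000 (3 bits).
Byte 2: 0x90 = 10010000 (10xxxxxx ✓), payload 010000.
Byte 3: 0x8C = 10001100 (10xxxxxx ✓), payload 001100.
Byte 4: 0x9C = 10011100 (10xxxxxx ✓), payload 011100.
Concatenate: 000010000001100011100 = 0x1031C (21 bits → U+1031C).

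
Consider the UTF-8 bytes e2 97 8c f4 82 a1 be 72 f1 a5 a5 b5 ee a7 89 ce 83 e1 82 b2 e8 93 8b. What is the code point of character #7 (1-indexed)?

Offset 0: leading byte 0xE2 = 11100010 → 3-byte char #1 = E2 97 8C.
Offset 3: leading byte 0xF4 = 11110100 → 4-byte char #2 = F4 82 A1 BE.
Offset 7: leading byte 0x72 = 01110010 → 1-byte char #3 = 72.
Offset 8: leading byte 0xF1 = 11110001 → 4-byte char #4 = F1 A5 A5 B5.
Offset 12: leading byte 0xEE = 11101110 → 3-byte char #5 = EE A7 89.
Offset 15: leading byte 0xCE = 11001110 → 2-byte char #6 = CE 83.
Offset 17: leading byte 0xE1 = 11100001 → 3-byte char #7 = E1 82 B2.
Leading byte 0xE1 = 11100001 matches 1110xxxx → 3-byte sequence.
Byte 1: 0xE1 = 11100001, payload 0001 (4 bits).
Byte 2: 0x82 = 10000010 (10xxxxxx ✓), payload 000010.
Byte 3: 0xB2 = 10110010 (10xxxxxx ✓), payload 110010.
Concatenate: 0001000010110010 = 0x10B2 (16 bits → U+10B2).

U+10B2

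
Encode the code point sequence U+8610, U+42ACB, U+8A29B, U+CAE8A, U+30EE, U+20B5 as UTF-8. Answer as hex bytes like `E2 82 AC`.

U+8610: 3-byte form → E8 98 90.
U+42ACB: 4-byte form → F1 82 AB 8B.
U+8A29B: 4-byte form → F2 8A 8A 9B.
U+CAE8A: 4-byte form → F3 8A BA 8A.
U+30EE: 3-byte form → E3 83 AE.
U+20B5: 3-byte form → E2 82 B5.
Concatenated (21 bytes): E8 98 90 F1 82 AB 8B F2 8A 8A 9B F3 8A BA 8A E3 83 AE E2 82 B5.

E8 98 90 F1 82 AB 8B F2 8A 8A 9B F3 8A BA 8A E3 83 AE E2 82 B5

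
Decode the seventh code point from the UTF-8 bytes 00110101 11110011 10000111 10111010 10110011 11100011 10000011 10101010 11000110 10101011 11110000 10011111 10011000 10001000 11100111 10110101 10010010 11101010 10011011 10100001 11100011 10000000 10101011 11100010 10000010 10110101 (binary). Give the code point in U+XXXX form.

U+A6E1

Offset 0: leading byte 0x35 = 00110101 → 1-byte char #1 = 35.
Offset 1: leading byte 0xF3 = 11110011 → 4-byte char #2 = F3 87 BA B3.
Offset 5: leading byte 0xE3 = 11100011 → 3-byte char #3 = E3 83 AA.
Offset 8: leading byte 0xC6 = 11000110 → 2-byte char #4 = C6 AB.
Offset 10: leading byte 0xF0 = 11110000 → 4-byte char #5 = F0 9F 98 88.
Offset 14: leading byte 0xE7 = 11100111 → 3-byte char #6 = E7 B5 92.
Offset 17: leading byte 0xEA = 11101010 → 3-byte char #7 = EA 9B A1.
Leading byte 0xEA = 11101010 matches 1110xxxx → 3-byte sequence.
Byte 1: 0xEA = 11101010, payload 1010 (4 bits).
Byte 2: 0x9B = 10011011 (10xxxxxx ✓), payload 011011.
Byte 3: 0xA1 = 10100001 (10xxxxxx ✓), payload 100001.
Concatenate: 1010011011100001 = 0xA6E1 (16 bits → U+A6E1).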